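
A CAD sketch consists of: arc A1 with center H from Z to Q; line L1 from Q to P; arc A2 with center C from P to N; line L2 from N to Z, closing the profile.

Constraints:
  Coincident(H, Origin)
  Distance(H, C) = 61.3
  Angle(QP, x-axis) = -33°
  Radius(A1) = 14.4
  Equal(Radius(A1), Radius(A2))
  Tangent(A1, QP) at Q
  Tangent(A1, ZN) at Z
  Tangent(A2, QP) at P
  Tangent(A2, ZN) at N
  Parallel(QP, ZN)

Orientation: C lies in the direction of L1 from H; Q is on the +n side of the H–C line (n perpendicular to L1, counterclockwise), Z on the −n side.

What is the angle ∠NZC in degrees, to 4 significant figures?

13.22°

The slot axis is L1's direction at -33.0°, so u = (cos -33.0°, sin -33.0°) = (0.8387, -0.5446) and n = (−sin -33.0°, cos -33.0°) = (0.5446, 0.8387). H is at the origin and C lies 61.3 along u from H, so C = 61.3·u = (51.41, -33.39). Tangency of A1 to both parallel lines with radius 14.4 puts Q and Z at H ± 14.4·n: Q = (7.843, 12.08), Z = (-7.843, -12.08). Equal radii place P and N the same way about C: P = C + 14.4·n = (59.25, -21.31), N = C − 14.4·n = (43.57, -45.46). Then cos ∠NZC = ZN·ZC / (|ZN||ZC|), giving 13.22°.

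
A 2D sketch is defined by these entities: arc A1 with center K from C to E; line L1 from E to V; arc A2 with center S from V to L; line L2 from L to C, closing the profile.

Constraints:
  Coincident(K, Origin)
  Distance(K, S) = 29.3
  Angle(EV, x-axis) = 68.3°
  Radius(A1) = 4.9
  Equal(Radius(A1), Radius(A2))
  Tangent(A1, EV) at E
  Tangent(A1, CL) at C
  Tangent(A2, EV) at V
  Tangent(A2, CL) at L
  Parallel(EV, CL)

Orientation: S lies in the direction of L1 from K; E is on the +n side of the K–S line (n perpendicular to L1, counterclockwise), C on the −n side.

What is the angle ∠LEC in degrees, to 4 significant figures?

71.51°

The slot axis is L1's direction at 68.3°, so u = (cos 68.3°, sin 68.3°) = (0.3697, 0.9291) and n = (−sin 68.3°, cos 68.3°) = (-0.9291, 0.3697). K is at the origin and S lies 29.3 along u from K, so S = 29.3·u = (10.83, 27.22). Tangency of A1 to both parallel lines with radius 4.9 puts E and C at K ± 4.9·n: E = (-4.553, 1.812), C = (4.553, -1.812). Equal radii place V and L the same way about S: V = S + 4.9·n = (6.281, 29.04), L = S − 4.9·n = (15.39, 25.41). Then cos ∠LEC = EL·EC / (|EL||EC|), giving 71.51°.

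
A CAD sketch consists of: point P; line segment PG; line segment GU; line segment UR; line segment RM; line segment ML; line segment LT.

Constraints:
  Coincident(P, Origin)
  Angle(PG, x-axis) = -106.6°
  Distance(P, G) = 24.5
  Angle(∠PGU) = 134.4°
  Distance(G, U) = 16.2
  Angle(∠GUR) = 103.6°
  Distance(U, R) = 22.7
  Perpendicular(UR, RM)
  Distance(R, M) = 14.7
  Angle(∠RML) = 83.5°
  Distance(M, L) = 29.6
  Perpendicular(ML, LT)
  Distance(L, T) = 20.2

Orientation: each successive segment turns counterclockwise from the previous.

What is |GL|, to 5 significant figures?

5.2671

P is at the origin; PG runs at -106.6° with length 24.5, so G = (-6.9994, -23.479). ∠PGU = 134.4° gives GU at -61.000° from the x-axis; with |GU| = 16.2, U = (0.85455, -37.648). ∠GUR = 103.6° gives UR at 15.400° from the x-axis; with |UR| = 22.7, R = (22.740, -31.620). UR ⟂ RM, so RM runs at 105.40°; with |RM| = 14.7, M = (18.836, -17.447). ∠RML = 83.5° gives ML at -158.10° from the x-axis; with |ML| = 29.6, L = (-8.6281, -28.488). Then |GL| = |L − G| = 5.2671.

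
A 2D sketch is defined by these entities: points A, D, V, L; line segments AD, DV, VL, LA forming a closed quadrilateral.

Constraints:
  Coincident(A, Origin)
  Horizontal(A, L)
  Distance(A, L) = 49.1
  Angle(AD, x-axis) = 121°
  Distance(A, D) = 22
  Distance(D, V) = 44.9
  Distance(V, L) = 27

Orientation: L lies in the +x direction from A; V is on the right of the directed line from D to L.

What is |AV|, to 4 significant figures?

25.44

A is at the origin; A and L share the same y with |AL| = 49.1 and L in +x, so L = (49.1, 0). AD runs at 121.0° with |AD| = 22.0, so D = (-11.33, 18.86). V is determined by |DV| = 44.9 and |VL| = 27.0 together: it lies at the intersection of circle(D, 44.9) and circle(L, 27.0). With |DL| = 63.30, the foot of the radical line on DL is 41.82 from D and the perpendicular offset is √(44.9² − 41.82²) = 16.35. Taking the right-of-DL solution: V = (23.72, -9.206).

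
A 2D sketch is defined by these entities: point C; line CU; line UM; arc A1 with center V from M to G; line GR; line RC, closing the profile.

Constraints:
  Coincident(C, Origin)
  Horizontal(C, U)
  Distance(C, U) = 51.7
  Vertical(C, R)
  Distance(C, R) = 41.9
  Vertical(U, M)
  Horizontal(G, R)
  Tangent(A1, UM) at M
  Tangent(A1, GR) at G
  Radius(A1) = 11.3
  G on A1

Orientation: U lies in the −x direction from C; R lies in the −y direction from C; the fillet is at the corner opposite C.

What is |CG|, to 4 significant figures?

58.20

C is at the origin; C and U share the same y with |CU| = 51.7 and U on the −x side, so U = (-51.70, 0.000). CR is vertical with |CR| = 41.9 and R on the −y side, so R = (0.000, -41.90). The virtual corner opposite C is at (-51.70, -41.90). The tangent condition forces VM to be normal to UM and since A1 is tangent to GR there, VG ⟂ GR, with radius 11.3, so the center V sits 11.3 in from both sides at V = (-40.40, -30.60). That places the tangent points at M = (-51.70, -30.60) on UM and G = (-40.40, -41.90) on GR. Then |CG| = |G − C| = 58.20.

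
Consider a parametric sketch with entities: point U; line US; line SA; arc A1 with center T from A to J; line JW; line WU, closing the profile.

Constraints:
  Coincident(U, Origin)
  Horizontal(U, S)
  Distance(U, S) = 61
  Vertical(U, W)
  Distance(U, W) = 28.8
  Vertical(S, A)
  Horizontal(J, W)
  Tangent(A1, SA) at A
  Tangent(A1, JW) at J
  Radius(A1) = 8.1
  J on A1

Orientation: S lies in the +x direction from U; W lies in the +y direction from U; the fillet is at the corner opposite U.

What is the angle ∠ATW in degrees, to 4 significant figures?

171.3°

The virtual corner opposite U is at (61.00, 28.80). Tangency of A1 to SA means the radius TA is perpendicular to SA and the tangent condition forces TJ to be normal to JW, with radius 8.1, so the center T sits 8.1 in from both sides at T = (52.90, 20.70). That places the tangent points at A = (61.00, 20.70) on SA and J = (52.90, 28.80) on JW. Then cos ∠ATW = TA·TW / (|TA||TW|), giving 171.3°.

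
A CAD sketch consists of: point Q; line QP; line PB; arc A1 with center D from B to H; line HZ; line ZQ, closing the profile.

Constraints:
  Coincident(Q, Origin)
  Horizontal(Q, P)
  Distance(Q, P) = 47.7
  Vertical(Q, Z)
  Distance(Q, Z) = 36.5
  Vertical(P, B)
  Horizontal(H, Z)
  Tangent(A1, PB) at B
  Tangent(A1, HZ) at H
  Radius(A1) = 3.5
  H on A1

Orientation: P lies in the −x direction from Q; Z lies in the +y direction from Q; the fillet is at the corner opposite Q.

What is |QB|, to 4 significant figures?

58.00

Q is at the origin; QP is horizontal with |QP| = 47.7 and P on the −x side, so P = (-47.70, 0.000). QZ is vertical with |QZ| = 36.5 and Z on the +y side, so Z = (0.000, 36.50). The virtual corner opposite Q is at (-47.70, 36.50). The tangent condition forces DB to be normal to PB and tangency of A1 to HZ means the radius DH is perpendicular to HZ, with radius 3.5, so the center D sits 3.5 in from both sides at D = (-44.20, 33.00). That places the tangent points at B = (-47.70, 33.00) on PB and H = (-44.20, 36.50) on HZ. Then |QB| = |B − Q| = 58.00.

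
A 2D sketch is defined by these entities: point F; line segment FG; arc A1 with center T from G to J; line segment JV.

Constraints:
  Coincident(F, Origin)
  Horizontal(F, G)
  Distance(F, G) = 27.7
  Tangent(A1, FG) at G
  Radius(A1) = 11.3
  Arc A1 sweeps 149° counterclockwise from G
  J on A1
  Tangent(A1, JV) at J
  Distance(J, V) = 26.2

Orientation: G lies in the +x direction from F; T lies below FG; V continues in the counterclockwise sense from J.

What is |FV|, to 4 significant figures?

56.17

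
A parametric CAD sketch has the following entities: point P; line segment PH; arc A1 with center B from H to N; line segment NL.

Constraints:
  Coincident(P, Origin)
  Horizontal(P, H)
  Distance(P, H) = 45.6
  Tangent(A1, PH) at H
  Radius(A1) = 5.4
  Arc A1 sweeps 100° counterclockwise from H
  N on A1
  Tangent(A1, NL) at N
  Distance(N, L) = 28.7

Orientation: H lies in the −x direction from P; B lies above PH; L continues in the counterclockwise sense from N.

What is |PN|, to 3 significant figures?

40.8

P is at the origin; P and H share the same y with |PH| = 45.6 and H on the −x side, so H = (-45.6, 0.00). Tangency of A1 to PH means the radius BH is perpendicular to PH, so B = H + (0, 5.4) = (-45.6, 5.40). On A1, H sits at bearing -90° from B; a 100° counterclockwise sweep puts N at bearing 10°, so N = B + 5.4·(cos 10°, sin 10°) = (-40.3, 6.34). Then |PN| = |N − P| = 40.8.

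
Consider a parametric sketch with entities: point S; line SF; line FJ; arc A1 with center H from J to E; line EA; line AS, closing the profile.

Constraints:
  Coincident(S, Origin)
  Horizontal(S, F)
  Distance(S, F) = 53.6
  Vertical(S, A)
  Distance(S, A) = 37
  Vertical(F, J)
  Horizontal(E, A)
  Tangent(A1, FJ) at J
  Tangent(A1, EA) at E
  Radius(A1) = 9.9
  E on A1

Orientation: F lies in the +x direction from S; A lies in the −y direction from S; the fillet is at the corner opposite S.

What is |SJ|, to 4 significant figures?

60.06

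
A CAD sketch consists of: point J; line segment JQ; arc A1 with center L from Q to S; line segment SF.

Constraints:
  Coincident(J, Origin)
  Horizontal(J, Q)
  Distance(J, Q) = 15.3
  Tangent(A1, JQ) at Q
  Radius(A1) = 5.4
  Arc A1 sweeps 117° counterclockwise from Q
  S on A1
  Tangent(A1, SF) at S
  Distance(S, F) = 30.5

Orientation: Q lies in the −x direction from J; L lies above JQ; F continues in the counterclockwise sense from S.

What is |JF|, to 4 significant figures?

42.65

J is at the origin; JQ is horizontal with |JQ| = 15.3 and Q on the −x side, so Q = (-15.30, 0.000). The tangent condition forces LQ to be normal to JQ, so L = Q + (0, 5.4) = (-15.30, 5.400). On A1, Q sits at bearing -90° from L; a 117° counterclockwise sweep puts S at bearing 27°, so S = L + 5.4·(cos 27°, sin 27°) = (-10.49, 7.852). Tangency of A1 to SF means the radius LS is perpendicular to SF, so SF runs along (−sin 27°, cos 27°); with |SF| = 30.5, F = (-24.34, 35.03). Then |JF| = |F − J| = 42.65.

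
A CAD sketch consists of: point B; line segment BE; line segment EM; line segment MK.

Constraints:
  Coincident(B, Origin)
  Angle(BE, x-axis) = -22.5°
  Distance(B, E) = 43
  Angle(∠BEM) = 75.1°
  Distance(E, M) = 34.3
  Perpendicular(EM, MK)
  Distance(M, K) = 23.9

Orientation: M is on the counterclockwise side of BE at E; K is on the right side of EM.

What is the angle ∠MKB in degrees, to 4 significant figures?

19.55°

B is at the origin; BE runs at -22.5° with length 43.0, so E = 43.0·(cos -22.5°, sin -22.5°) = (39.73, -16.46). ∠BEM = 75.1°, so EM runs at -22.5° + (180° − 75.1°) = 82.40° from the x-axis; with |EM| = 34.3, M = E + 34.3·(cos 82.40°, sin 82.40°) = (44.26, 17.54). The perpendicularity gives MK at right angles to EM; with |MK| = 23.9 on the right of EM, K = M + 23.9·(0.9912, -0.1323) = (67.95, 14.38). Then cos ∠MKB = KM·KB / (|KM||KB|), giving 19.55°.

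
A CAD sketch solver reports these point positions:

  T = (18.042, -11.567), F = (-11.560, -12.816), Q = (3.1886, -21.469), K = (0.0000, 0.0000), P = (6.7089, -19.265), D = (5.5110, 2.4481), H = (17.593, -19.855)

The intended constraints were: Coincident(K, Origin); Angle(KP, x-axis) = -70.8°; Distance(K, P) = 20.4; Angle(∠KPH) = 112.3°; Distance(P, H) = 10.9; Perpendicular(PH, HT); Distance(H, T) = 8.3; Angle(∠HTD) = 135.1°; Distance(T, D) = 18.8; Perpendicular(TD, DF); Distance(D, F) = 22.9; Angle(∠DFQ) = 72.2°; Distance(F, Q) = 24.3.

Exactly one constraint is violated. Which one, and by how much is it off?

Distance(F, Q) = 24.3 — off by 7.20.

K = (0.00, 0.00) ✓; KP at -70.80° ✓; |KP| = 20.40 ✓; ∠KPH = 112.3° ✓; |PH| = 10.90 ✓; ∠(PH, HT) = 90.00° ✓; |HT| = 8.300 ✓; ∠HTD = 135.1° ✓; |TD| = 18.80 ✓; ∠(TD, DF) = 90.00° ✓; |DF| = 22.90 ✓; ∠DFQ = 72.20° ✓; |FQ| = 17.10 ✗.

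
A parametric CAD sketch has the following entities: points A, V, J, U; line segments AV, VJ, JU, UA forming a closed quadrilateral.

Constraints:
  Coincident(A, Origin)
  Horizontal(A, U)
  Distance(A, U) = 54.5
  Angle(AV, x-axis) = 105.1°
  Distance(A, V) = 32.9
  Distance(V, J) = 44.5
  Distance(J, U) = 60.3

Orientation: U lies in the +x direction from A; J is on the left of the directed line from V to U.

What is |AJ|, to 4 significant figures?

62.27

Checks: |VJ| = 44.50 ✓; |JU| = 60.30 ✓.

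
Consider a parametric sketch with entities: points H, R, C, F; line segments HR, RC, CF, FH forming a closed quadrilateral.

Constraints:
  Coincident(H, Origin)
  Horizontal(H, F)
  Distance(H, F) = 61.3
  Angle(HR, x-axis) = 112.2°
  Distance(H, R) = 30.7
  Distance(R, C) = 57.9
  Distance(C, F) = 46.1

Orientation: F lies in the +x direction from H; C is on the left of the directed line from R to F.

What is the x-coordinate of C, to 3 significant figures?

44.5

Checks: H = (0.00, 0.00) ✓; |RC| = 57.90 ✓; |CF| = 46.10 ✓.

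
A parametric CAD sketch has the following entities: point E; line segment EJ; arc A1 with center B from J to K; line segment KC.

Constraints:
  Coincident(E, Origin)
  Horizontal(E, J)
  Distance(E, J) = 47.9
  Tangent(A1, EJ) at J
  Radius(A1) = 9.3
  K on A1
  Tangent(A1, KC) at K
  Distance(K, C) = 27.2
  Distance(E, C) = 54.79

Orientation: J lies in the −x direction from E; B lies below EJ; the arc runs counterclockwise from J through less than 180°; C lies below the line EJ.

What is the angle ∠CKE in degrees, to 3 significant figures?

70.6°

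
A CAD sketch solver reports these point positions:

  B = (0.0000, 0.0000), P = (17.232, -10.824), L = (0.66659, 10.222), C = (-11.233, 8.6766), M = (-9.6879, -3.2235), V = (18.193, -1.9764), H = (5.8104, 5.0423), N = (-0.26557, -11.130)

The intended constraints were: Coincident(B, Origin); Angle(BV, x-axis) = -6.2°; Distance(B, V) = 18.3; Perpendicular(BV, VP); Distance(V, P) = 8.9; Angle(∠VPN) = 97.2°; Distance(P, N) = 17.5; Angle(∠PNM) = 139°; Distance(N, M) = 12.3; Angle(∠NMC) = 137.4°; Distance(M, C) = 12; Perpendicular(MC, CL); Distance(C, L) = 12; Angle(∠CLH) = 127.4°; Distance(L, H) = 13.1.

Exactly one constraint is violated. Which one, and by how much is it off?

Distance(L, H) = 13.1 — off by 5.80.

B = (0.00, 0.00) ✓; BV at -6.200° ✓; |BV| = 18.30 ✓; ∠(BV, VP) = 90.00° ✓; |VP| = 8.900 ✓; ∠VPN = 97.20° ✓; |PN| = 17.50 ✓; ∠PNM = 139.0° ✓; |NM| = 12.30 ✓; ∠NMC = 137.4° ✓; |MC| = 12.00 ✓; ∠(MC, CL) = 90.00° ✓; |CL| = 12.00 ✓; ∠CLH = 127.4° ✓; |LH| = 7.300 ✗.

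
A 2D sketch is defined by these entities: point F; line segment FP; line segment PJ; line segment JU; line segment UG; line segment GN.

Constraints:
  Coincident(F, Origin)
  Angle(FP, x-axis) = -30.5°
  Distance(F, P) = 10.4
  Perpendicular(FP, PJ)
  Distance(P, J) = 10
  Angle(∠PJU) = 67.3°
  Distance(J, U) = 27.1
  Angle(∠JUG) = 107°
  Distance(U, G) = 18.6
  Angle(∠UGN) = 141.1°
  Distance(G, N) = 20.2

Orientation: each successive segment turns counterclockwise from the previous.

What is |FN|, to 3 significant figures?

33.4

∠JUG = 107.0° gives UG at -115° from the x-axis; with |UG| = 18.6, G = (-20.6, -9.87). ∠UGN = 141.1° gives GN at -75.9° from the x-axis; with |GN| = 20.2, N = (-15.7, -29.5). Then |FN| = |N − F| = 33.4.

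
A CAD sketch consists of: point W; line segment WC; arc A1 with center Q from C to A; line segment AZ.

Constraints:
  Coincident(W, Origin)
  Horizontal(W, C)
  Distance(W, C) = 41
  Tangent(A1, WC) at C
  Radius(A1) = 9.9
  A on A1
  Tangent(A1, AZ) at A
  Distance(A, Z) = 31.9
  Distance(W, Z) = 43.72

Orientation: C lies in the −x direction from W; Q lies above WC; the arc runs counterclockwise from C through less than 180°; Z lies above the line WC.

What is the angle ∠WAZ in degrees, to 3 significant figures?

85.8°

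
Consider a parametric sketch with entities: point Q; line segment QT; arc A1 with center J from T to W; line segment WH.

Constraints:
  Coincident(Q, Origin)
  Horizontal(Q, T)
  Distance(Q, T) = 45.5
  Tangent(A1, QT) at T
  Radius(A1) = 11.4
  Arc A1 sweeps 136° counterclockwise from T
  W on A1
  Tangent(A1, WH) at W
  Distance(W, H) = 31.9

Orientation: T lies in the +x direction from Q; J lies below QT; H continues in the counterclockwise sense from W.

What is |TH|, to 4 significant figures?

44.38

Q is at the origin; QT is horizontal with |QT| = 45.5 and T on the +x side, so T = (45.50, 0.000). Tangency of A1 to QT means the radius JT is perpendicular to QT, so J = T + (0, -11.4) = (45.50, -11.40). On A1, T sits at bearing 90° from J; a 136° counterclockwise sweep puts W at bearing 226°, so W = J + 11.4·(cos 226°, sin 226°) = (37.58, -19.60). A1 meets WH tangentially, so JW is at right angles to WH, so WH runs along (−sin 226°, cos 226°); with |WH| = 31.9, H = (60.53, -41.76). Then |TH| = |H − T| = 44.38.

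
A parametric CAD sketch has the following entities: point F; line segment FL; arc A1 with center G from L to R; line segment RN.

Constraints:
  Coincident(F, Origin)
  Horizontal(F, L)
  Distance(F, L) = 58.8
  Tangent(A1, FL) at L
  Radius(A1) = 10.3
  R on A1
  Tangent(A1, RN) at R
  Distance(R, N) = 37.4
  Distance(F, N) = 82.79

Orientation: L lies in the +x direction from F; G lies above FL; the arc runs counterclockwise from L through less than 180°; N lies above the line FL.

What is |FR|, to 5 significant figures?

69.924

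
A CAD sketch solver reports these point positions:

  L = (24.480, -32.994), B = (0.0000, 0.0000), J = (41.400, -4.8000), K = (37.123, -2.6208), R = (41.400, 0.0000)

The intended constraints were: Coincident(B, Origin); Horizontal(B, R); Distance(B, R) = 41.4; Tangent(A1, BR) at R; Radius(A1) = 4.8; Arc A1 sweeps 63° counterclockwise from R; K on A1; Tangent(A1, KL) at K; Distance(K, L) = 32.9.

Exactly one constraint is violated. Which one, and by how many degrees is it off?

Tangent(A1, KL) at K — off by 4.40°.

B = (0.00, 0.00) ✓; B.y = 0.00, R.y = 0.00 ✓; |BR| = 41.40 ✓; ∠(JR, RB) = 90.00° ✓; |JR| = 4.800 ✓; bearing(J→K) − bearing(J→R) = 63.00° ✓; |JK| = 4.800 ✓; ∠(JK, KL) = 85.60° ✗; |KL| = 32.90 ✓.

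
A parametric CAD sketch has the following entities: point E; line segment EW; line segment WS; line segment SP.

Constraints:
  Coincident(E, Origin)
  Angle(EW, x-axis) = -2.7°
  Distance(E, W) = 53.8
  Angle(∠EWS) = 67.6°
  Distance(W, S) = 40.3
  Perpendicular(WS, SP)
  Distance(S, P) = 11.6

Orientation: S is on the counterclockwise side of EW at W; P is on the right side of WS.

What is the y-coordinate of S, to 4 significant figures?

35.41

E is at the origin; EW runs at -2.7° with length 53.8, so W = 53.8·(cos -2.7°, sin -2.7°) = (53.74, -2.534). ∠EWS = 67.6°, so WS runs at -2.7° + (180° − 67.6°) = 109.7° from the x-axis; with |WS| = 40.3, S = W + 40.3·(cos 109.7°, sin 109.7°) = (40.16, 35.41). So S.y = 35.41.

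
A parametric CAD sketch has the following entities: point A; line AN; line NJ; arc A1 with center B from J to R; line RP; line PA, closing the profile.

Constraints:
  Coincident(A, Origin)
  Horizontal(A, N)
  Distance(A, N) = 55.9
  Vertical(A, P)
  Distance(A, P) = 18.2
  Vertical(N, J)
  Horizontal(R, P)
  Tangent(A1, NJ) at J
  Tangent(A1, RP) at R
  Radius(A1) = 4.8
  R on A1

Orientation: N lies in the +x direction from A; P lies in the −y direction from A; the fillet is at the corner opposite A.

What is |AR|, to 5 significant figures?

54.244

The virtual corner opposite A is at (55.900, -18.200). Since A1 is tangent to NJ there, BJ ⟂ NJ and the tangent condition forces BR to be normal to RP, with radius 4.8, so the center B sits 4.8 in from both sides at B = (51.100, -13.400). That places the tangent points at J = (55.900, -13.400) on NJ and R = (51.100, -18.200) on RP. Then |AR| = |R − A| = 54.244.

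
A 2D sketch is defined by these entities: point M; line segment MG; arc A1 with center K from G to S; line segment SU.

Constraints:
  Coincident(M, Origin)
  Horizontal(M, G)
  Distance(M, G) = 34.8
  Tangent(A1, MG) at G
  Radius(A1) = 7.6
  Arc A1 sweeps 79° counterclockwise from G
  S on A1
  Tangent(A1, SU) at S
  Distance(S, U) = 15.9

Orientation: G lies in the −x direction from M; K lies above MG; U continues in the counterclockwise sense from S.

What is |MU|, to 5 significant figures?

32.622

On A1, G sits at bearing -90° from K; a 79° counterclockwise sweep puts S at bearing -11°, so S = K + 7.6·(cos -11°, sin -11°) = (-27.340, 6.1499). Tangency of A1 to SU means the radius KS is perpendicular to SU, so SU runs along (−sin -11°, cos -11°); with |SU| = 15.9, U = (-24.306, 21.758). Then |MU| = |U − M| = 32.622.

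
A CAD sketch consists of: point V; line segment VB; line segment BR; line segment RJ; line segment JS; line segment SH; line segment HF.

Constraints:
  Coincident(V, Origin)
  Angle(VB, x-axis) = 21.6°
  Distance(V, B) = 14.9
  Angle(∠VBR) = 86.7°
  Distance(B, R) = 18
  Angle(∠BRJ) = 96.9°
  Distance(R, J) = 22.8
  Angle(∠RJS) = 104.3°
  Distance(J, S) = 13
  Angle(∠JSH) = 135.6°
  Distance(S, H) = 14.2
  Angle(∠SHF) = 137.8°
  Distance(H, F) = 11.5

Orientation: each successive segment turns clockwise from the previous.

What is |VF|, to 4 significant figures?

10.70

V is at the origin; VB runs at 21.6° with length 14.9, so B = (13.85, 5.485). ∠VBR = 86.7° gives BR at -71.70° from the x-axis; with |BR| = 18.0, R = (19.51, -11.60). ∠BRJ = 96.9° gives RJ at -154.8° from the x-axis; with |RJ| = 22.8, J = (-1.125, -21.31). ∠RJS = 104.3° gives JS at 129.5° from the x-axis; with |JS| = 13.0, S = (-9.394, -11.28). ∠JSH = 135.6° gives SH at 85.10° from the x-axis; with |SH| = 14.2, H = (-8.181, 2.867). ∠SHF = 137.8° gives HF at 42.90° from the x-axis; with |HF| = 11.5, F = (0.2436, 10.70). Then |VF| = |F − V| = 10.70.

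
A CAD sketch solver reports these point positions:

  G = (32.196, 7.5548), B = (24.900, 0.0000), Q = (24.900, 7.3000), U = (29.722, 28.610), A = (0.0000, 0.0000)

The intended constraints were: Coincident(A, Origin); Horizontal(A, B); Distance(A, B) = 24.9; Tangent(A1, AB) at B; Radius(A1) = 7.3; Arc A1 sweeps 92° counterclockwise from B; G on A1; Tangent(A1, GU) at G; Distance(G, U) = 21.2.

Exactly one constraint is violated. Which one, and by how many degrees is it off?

Tangent(A1, GU) at G — off by 4.70°.

A = (0.00, 0.00) ✓; A.y = 0.00, B.y = 0.00 ✓; |AB| = 24.90 ✓; ∠(QB, BA) = 90.00° ✓; |QB| = 7.300 ✓; bearing(Q→G) − bearing(Q→B) = 92.00° ✓; |QG| = 7.300 ✓; ∠(QG, GU) = 85.30° ✗; |GU| = 21.20 ✓.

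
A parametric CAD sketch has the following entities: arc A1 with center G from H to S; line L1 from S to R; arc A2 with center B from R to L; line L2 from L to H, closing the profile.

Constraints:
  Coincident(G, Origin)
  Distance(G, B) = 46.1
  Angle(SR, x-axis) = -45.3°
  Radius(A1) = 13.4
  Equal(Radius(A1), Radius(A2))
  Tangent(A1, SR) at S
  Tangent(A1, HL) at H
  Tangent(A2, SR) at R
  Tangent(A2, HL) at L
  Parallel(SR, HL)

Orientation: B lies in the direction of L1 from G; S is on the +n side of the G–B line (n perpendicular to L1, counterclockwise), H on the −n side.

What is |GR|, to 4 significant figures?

48.01

The slot axis is L1's direction at -45.3°, so u = (cos -45.3°, sin -45.3°) = (0.7034, -0.7108) and n = (−sin -45.3°, cos -45.3°) = (0.7108, 0.7034). G is at the origin and B lies 46.1 along u from G, so B = 46.1·u = (32.43, -32.77). Tangency of A1 to both parallel lines with radius 13.4 puts S and H at G ± 13.4·n: S = (9.525, 9.425), H = (-9.525, -9.425). Equal radii place R and L the same way about B: R = B + 13.4·n = (41.95, -23.34), L = B − 13.4·n = (22.90, -42.19). Then |GR| = |R − G| = 48.01.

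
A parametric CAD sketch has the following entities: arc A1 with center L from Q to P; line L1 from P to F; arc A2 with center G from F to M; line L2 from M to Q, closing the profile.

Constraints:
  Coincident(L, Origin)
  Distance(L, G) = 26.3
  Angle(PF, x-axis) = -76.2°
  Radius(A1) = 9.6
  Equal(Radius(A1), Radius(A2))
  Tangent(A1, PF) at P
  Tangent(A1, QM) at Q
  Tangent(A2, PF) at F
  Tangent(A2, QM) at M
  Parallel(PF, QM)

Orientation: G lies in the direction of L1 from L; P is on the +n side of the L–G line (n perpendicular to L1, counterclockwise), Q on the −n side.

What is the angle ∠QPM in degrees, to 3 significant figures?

53.9°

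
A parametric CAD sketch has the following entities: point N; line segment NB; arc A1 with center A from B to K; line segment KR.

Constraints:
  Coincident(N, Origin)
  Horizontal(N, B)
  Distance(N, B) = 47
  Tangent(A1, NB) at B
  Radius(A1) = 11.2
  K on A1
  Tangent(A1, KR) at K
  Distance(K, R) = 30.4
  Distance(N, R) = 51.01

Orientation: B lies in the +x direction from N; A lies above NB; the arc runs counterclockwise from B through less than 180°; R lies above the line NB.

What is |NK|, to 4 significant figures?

57.88

Checks: |AB| = 11.20 ✓; |AK| = 11.20 ✓; ∠(AK, KR) = 90.00° ✓; |KR| = 30.40 ✓; |NR| = 51.01 ✓.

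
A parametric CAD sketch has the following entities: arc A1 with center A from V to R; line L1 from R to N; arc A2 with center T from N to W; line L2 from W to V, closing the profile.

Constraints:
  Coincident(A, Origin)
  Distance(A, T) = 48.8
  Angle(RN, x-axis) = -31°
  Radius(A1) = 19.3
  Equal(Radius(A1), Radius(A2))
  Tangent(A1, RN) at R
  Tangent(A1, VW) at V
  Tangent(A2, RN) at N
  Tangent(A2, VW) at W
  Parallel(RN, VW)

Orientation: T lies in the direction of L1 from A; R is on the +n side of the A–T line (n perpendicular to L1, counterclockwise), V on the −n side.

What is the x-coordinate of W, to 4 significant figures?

31.89

Tangency of A1 to both parallel lines with radius 19.3 puts R and V at A ± 19.3·n: R = (9.940, 16.54), V = (-9.940, -16.54). Equal radii place N and W the same way about T: N = T + 19.3·n = (51.77, -8.591), W = T − 19.3·n = (31.89, -41.68). So W.x = 31.89.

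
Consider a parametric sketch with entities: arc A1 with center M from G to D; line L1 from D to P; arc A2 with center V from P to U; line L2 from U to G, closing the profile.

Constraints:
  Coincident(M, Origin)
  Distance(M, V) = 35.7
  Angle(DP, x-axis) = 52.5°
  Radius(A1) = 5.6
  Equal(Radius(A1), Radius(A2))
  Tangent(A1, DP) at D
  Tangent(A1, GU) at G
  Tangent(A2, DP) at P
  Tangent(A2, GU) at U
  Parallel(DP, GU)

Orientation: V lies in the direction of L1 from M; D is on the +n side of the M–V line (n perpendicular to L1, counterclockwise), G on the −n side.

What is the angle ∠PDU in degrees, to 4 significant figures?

17.42°

The slot axis is L1's direction at 52.5°, so u = (cos 52.5°, sin 52.5°) = (0.6088, 0.7934) and n = (−sin 52.5°, cos 52.5°) = (-0.7934, 0.6088). M is at the origin and V lies 35.7 along u from M, so V = 35.7·u = (21.73, 28.32). Tangency of A1 to both parallel lines with radius 5.6 puts D and G at M ± 5.6·n: D = (-4.443, 3.409), G = (4.443, -3.409). Equal radii place P and U the same way about V: P = V + 5.6·n = (17.29, 31.73), U = V − 5.6·n = (26.18, 24.91). Then cos ∠PDU = DP·DU / (|DP||DU|), giving 17.42°.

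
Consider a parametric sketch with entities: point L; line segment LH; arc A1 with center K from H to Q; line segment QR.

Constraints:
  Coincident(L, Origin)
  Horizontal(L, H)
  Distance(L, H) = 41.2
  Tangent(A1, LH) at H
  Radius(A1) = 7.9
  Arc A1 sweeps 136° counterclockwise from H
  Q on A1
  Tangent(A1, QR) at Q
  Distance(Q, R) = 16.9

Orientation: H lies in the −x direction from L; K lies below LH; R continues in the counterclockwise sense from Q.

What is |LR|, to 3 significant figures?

42.8

L is at the origin; L and H share the same y with |LH| = 41.2 and H on the −x side, so H = (-41.2, 0.00). Tangency of A1 to LH means the radius KH is perpendicular to LH, so K = H + (0, -7.9) = (-41.2, -7.90). On A1, H sits at bearing 90° from K; a 136° counterclockwise sweep puts Q at bearing 226°, so Q = K + 7.9·(cos 226°, sin 226°) = (-46.7, -13.6). Tangency of A1 to QR means the radius KQ is perpendicular to QR, so QR runs along (−sin 226°, cos 226°); with |QR| = 16.9, R = (-34.5, -25.3). Then |LR| = |R − L| = 42.8.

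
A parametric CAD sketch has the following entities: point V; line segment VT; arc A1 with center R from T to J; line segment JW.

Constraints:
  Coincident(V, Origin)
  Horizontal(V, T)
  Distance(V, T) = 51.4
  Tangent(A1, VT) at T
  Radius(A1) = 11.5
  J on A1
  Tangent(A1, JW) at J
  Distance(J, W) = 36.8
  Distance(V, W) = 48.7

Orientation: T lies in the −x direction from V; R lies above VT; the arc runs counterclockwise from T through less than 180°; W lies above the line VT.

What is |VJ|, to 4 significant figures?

41.41

Checks: |RJ| = 11.50 ✓; ∠(RJ, JW) = 90.00° ✓; |JW| = 36.80 ✓; |VW| = 48.70 ✓.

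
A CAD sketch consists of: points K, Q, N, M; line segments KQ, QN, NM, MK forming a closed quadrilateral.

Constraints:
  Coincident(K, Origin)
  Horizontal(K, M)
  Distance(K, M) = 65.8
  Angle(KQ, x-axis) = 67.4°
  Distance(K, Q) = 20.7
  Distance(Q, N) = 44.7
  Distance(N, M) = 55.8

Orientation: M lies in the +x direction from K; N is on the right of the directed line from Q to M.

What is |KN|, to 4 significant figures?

29.51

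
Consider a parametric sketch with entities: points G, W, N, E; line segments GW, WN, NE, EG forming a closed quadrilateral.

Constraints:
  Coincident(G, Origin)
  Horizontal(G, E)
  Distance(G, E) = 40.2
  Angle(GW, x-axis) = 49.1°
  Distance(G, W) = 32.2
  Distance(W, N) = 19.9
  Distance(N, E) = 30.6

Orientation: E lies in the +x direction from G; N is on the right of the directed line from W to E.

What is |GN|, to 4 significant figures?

12.91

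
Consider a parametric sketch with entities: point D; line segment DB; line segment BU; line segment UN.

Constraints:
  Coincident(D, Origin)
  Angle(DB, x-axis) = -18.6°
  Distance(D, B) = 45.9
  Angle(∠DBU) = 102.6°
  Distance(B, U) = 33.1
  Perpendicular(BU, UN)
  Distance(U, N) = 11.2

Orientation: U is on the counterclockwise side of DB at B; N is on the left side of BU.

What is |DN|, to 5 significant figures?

54.656

∠DBU = 102.6°, so BU runs at -18.6° + (180° − 102.6°) = 58.800° from the x-axis; with |BU| = 33.1, U = B + 33.1·(cos 58.800°, sin 58.800°) = (60.649, 13.672). BU ⟂ UN; with |UN| = 11.2 on the left of BU, N = U + 11.2·(-0.85536, 0.51803) = (51.069, 19.474). Then |DN| = |N − D| = 54.656.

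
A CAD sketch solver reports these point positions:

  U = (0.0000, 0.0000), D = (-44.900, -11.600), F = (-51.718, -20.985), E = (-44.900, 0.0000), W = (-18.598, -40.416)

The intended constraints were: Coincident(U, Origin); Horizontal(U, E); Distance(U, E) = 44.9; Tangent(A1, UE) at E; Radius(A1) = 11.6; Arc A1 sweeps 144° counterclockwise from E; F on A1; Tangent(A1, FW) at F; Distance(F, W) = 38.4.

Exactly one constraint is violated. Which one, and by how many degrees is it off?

Tangent(A1, FW) at F — off by 5.60°.

U = (0.00, 0.00) ✓; U.y = 0.00, E.y = 0.00 ✓; |UE| = 44.90 ✓; ∠(DE, EU) = 90.00° ✓; |DE| = 11.60 ✓; bearing(D→F) − bearing(D→E) = 144.0° ✓; |DF| = 11.60 ✓; ∠(DF, FW) = 84.40° ✗; |FW| = 38.40 ✓.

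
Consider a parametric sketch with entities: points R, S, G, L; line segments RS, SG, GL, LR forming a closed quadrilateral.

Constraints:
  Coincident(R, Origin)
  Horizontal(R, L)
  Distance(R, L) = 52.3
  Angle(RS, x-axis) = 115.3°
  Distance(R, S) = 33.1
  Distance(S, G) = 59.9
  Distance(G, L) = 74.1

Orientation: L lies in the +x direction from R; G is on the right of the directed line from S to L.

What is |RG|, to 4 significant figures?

33.72

Checks: |SG| = 59.90 ✓; |GL| = 74.10 ✓.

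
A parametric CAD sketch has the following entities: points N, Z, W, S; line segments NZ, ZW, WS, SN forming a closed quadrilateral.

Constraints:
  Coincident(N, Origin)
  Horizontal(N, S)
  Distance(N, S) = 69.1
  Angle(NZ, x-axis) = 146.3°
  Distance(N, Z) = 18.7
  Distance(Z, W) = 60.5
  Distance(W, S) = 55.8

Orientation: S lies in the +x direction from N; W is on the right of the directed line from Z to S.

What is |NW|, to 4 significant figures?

42.60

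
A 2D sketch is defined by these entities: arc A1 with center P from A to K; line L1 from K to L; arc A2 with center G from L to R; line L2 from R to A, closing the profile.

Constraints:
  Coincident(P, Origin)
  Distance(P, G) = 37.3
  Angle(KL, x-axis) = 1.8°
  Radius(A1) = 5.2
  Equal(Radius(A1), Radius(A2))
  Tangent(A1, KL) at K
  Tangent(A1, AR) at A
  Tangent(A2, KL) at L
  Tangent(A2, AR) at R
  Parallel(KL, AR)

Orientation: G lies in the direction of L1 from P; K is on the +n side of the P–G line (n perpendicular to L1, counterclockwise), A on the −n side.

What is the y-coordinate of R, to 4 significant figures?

-4.026

The slot axis is L1's direction at 1.8°, so u = (cos 1.8°, sin 1.8°) = (0.9995, 0.03141) and n = (−sin 1.8°, cos 1.8°) = (-0.03141, 0.9995). P is at the origin and G lies 37.3 along u from P, so G = 37.3·u = (37.28, 1.172). Tangency of A1 to both parallel lines with radius 5.2 puts K and A at P ± 5.2·n: K = (-0.1633, 5.197), A = (0.1633, -5.197). Equal radii place L and R the same way about G: L = G + 5.2·n = (37.12, 6.369), R = G − 5.2·n = (37.44, -4.026). So R.y = -4.026.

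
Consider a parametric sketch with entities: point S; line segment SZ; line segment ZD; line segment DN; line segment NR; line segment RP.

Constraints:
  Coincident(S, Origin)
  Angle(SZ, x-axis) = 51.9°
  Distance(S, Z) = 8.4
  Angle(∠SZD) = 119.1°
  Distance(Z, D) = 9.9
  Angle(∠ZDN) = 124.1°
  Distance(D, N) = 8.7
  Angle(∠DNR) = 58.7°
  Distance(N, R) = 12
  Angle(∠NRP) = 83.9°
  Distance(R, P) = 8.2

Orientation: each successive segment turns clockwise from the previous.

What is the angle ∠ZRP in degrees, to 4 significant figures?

23.02°

S is at the origin; SZ runs at 51.9° with length 8.4, so Z = (5.183, 6.610). ∠SZD = 119.1° gives ZD at -9.000° from the x-axis; with |ZD| = 9.9, D = (14.96, 5.062). ∠ZDN = 124.1° gives DN at -64.90° from the x-axis; with |DN| = 8.7, N = (18.65, -2.817). ∠DNR = 58.7° gives NR at 173.8° from the x-axis; with |NR| = 12.0, R = (6.722, -1.521). ∠NRP = 83.9° gives RP at 77.70° from the x-axis; with |RP| = 8.2, P = (8.469, 6.491). Then cos ∠ZRP = RZ·RP / (|RZ||RP|), giving 23.02°.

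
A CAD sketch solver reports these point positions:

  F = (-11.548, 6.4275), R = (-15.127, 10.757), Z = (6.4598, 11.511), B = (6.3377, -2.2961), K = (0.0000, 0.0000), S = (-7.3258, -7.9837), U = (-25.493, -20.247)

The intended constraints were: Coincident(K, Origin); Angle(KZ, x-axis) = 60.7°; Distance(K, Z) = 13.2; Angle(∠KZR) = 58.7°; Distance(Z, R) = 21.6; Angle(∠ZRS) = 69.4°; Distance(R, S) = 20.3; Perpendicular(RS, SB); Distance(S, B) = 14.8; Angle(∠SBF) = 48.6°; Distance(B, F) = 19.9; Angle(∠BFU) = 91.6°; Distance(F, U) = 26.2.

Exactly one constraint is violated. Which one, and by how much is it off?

Distance(F, U) = 26.2 — off by 3.90.

K = (0.00, 0.00) ✓; KZ at 60.70° ✓; |KZ| = 13.20 ✓; ∠KZR = 58.70° ✓; |ZR| = 21.60 ✓; ∠ZRS = 69.40° ✓; |RS| = 20.30 ✓; ∠(RS, SB) = 90.00° ✓; |SB| = 14.80 ✓; ∠SBF = 48.60° ✓; |BF| = 19.90 ✓; ∠BFU = 91.60° ✓; |FU| = 30.10 ✗.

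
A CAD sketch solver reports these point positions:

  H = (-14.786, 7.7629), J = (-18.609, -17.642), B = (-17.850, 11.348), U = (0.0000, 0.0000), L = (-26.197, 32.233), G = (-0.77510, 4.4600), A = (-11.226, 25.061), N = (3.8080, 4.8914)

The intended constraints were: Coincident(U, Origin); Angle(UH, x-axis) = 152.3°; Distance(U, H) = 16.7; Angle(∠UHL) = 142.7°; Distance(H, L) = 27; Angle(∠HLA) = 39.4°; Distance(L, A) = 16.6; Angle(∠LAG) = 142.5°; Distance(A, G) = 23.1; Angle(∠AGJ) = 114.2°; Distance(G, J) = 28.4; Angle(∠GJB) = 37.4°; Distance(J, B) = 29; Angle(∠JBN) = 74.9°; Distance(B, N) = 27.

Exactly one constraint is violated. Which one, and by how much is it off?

Distance(B, N) = 27 — off by 4.40.

U = (0.00, 0.00) ✓; UH at 152.3° ✓; |UH| = 16.70 ✓; ∠UHL = 142.7° ✓; |HL| = 27.00 ✓; ∠HLA = 39.40° ✓; |LA| = 16.60 ✓; ∠LAG = 142.5° ✓; |AG| = 23.10 ✓; ∠AGJ = 114.2° ✓; |GJ| = 28.40 ✓; ∠GJB = 37.40° ✓; |JB| = 29.00 ✓; ∠JBN = 74.90° ✓; |BN| = 22.60 ✗.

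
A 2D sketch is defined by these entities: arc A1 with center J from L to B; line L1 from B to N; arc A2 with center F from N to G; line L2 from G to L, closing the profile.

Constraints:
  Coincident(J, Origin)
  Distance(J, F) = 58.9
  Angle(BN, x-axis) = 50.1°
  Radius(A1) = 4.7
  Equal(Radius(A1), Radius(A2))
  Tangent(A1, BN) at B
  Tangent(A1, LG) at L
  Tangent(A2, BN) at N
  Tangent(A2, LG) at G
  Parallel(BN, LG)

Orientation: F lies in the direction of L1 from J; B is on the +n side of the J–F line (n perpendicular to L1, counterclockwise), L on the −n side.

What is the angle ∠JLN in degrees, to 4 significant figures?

80.93°

The slot axis is L1's direction at 50.1°, so u = (cos 50.1°, sin 50.1°) = (0.6414, 0.7672) and n = (−sin 50.1°, cos 50.1°) = (-0.7672, 0.6414). J is at the origin and F lies 58.9 along u from J, so F = 58.9·u = (37.78, 45.19). Tangency of A1 to both parallel lines with radius 4.7 puts B and L at J ± 4.7·n: B = (-3.606, 3.015), L = (3.606, -3.015). Equal radii place N and G the same way about F: N = F + 4.7·n = (34.18, 48.20), G = F − 4.7·n = (41.39, 42.17). Then cos ∠JLN = LJ·LN / (|LJ||LN|), giving 80.93°.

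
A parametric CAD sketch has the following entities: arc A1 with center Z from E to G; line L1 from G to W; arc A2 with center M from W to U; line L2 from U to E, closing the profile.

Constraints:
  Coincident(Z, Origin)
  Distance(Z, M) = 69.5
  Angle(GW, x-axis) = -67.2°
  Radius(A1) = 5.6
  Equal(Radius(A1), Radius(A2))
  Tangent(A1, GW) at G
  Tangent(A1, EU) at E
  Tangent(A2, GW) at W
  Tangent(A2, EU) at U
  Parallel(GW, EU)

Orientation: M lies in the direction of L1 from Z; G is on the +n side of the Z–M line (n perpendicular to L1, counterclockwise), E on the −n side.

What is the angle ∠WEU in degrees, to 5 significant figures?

9.1546°

The slot axis is L1's direction at -67.2°, so u = (cos -67.2°, sin -67.2°) = (0.38752, -0.92186) and n = (−sin -67.2°, cos -67.2°) = (0.92186, 0.38752). Z is at the origin and M lies 69.5 along u from Z, so M = 69.5·u = (26.932, -64.069). Tangency of A1 to both parallel lines with radius 5.6 puts G and E at Z ± 5.6·n: G = (5.1624, 2.1701), E = (-5.1624, -2.1701). Equal radii place W and U the same way about M: W = M + 5.6·n = (32.095, -61.899), U = M − 5.6·n = (21.770, -66.240). Then cos ∠WEU = EW·EU / (|EW||EU|), giving 9.1546°.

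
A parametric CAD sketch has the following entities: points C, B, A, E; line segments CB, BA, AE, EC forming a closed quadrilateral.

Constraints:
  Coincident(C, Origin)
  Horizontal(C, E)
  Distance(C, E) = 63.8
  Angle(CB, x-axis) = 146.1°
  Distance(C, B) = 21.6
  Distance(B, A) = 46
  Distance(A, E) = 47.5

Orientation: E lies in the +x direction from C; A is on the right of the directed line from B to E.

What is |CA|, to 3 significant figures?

24.5

Checks: CB at 146.1° ✓; |BA| = 46.00 ✓; |AE| = 47.50 ✓.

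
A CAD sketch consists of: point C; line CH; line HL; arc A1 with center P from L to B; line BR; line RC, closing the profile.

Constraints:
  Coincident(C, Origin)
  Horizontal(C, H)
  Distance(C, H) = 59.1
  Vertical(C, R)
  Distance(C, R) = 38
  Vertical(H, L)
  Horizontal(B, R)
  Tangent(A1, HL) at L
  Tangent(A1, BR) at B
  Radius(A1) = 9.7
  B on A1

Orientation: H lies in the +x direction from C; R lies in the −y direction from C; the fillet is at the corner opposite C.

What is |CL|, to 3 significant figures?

65.5

The virtual corner opposite C is at (59.1, -38.0). A1 meets HL tangentially, so PL is at right angles to HL and since A1 is tangent to BR there, PB ⟂ BR, with radius 9.7, so the center P sits 9.7 in from both sides at P = (49.4, -28.3). That places the tangent points at L = (59.1, -28.3) on HL and B = (49.4, -38.0) on BR. Then |CL| = |L − C| = 65.5.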